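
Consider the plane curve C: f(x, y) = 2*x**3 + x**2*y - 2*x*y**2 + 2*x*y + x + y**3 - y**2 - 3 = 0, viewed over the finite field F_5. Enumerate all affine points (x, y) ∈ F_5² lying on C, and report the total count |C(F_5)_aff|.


Affine F_5-points: {(0, 3), (0, 4), (1, 0), (2, 0), (4, 1), (4, 4)}; count = 6.

For each of the 25 pairs (x, y) ∈ F_5², evaluate f(x, y) mod 5. Record the zeros.
  x = 0: [0↦2, 1↦2, 2↦1, 3↦0, 4↦0]  zeros at y ∈ {3, 4}
  x = 1: [0↦0, 1↦1, 2↦2, 3↦4, 4↦3]  zeros at y ∈ {0}
  x = 2: [0↦0, 1↦4, 2↦4, 3↦1, 4↦1]  zeros at y ∈ {0}
  x = 3: [0↦4, 1↦3, 2↦4, 3↦3, 4↦1]  zeros at y ∈ ∅
  x = 4: [0↦4, 1↦0, 2↦4, 3↦2, 4↦0]  zeros at y ∈ {1, 4}
Collecting zeros: affine points = {(0, 3), (0, 4), (1, 0), (2, 0), (4, 1), (4, 4)}.
Total count |C(F_5)_aff| = 6.


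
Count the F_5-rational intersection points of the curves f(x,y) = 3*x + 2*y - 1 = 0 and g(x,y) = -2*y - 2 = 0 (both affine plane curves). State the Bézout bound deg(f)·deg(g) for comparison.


Common zeros: {(1, 4)}; count = 1; Bézout bound = 1.

deg(f) = 1, deg(g) = 1, so Bézout bound = 1.
Scan x ∈ F_5. For each x, list the y ∈ F_5 with f(x, y) ≡ 0 and those with g(x, y) ≡ 0 (mod 5); the common zeros in that column are the intersection.
  x = 0: f ≡ 0 at y ∈ {3}; g ≡ 0 at y ∈ {4}; common: ∅.
  x = 1: f ≡ 0 at y ∈ {4}; g ≡ 0 at y ∈ {4}; common: {4}.
  x = 2: f ≡ 0 at y ∈ {0}; g ≡ 0 at y ∈ {4}; common: ∅.
  x = 3: f ≡ 0 at y ∈ {1}; g ≡ 0 at y ∈ {4}; common: ∅.
  x = 4: f ≡ 0 at y ∈ {2}; g ≡ 0 at y ∈ {4}; common: ∅.
Collecting: common zeros = {(1, 4)}, so the count is 1.
Comparison with the Bézout bound: 1 ≤ 1 = deg(f)·deg(g), as expected for curves with no common component (the bound is attained).


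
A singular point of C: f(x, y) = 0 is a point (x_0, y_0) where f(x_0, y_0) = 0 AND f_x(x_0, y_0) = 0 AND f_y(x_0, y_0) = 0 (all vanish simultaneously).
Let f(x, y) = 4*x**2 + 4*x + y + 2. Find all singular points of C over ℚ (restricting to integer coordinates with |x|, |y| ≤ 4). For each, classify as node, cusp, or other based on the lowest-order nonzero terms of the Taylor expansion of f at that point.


No singular points in the scanned grid; C is smooth there.

Compute partial derivatives:
  f_x = 8*x + 4.
  f_y = 1.
f_y = 1 is a nonzero constant, so f_y never vanishes: no point (x, y) can satisfy f = f_x = f_y = 0. In particular no (x, y) ∈ {−4, ..., 4}² is singular; the curve is smooth.


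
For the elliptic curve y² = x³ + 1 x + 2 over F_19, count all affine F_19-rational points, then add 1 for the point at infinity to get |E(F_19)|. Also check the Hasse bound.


Affine points = {(1, 2), (1, 17), (8, 3), (8, 16), (10, 9), (10, 10), (14, 9), (14, 10), (17, 7), (17, 12), (18, 0)}; affine count = 11; |E(F_19)| = 12.

Discriminant check: Δ ∝ 4a³ + 27b² = 4·1³ + 27·2² = 4·1 + 27·4 ≡ 17 (mod 19). Nonzero ⇒ E is nonsingular.
For each x ∈ F_19, compute rhs = x³ + 1·x + 2 mod 19, then count y ∈ F_19 with y² ≡ rhs.
  x = 0: rhs = 2, matching y values: none (0 points).
  x = 1: rhs = 4, matching y values: 2, 17 (2 points).
  x = 2: rhs = 12, matching y values: none (0 points).
  x = 3: rhs = 13, matching y values: none (0 points).
  x = 4: rhs = 13, matching y values: none (0 points).
  x = 5: rhs = 18, matching y values: none (0 points).
  x = 6: rhs = 15, matching y values: none (0 points).
  x = 7: rhs = 10, matching y values: none (0 points).
  x = 8: rhs = 9, matching y values: 3, 16 (2 points).
  x = 9: rhs = 18, matching y values: none (0 points).
  x = 10: rhs = 5, matching y values: 9, 10 (2 points).
  x = 11: rhs = 14, matching y values: none (0 points).
  x = 12: rhs = 13, matching y values: none (0 points).
  x = 13: rhs = 8, matching y values: none (0 points).
  x = 14: rhs = 5, matching y values: 9, 10 (2 points).
  x = 15: rhs = 10, matching y values: none (0 points).
  x = 16: rhs = 10, matching y values: none (0 points).
  x = 17: rhs = 11, matching y values: 7, 12 (2 points).
  x = 18: rhs = 0, matching y values: 0 (1 points).
Total affine count: 11.
Full point count |E(F_19)| = 11 + 1 = 12.
Hasse bound: |12 − (19+1)| = |-8| = 8 ≤ 2√19 ≈ 8.7178 ✓.


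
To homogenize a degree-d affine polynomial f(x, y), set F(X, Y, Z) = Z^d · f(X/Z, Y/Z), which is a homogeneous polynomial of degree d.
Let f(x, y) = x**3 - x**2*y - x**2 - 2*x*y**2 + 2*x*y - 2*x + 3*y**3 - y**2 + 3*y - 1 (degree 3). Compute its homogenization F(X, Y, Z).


F(X, Y, Z) = X**3 - X**2*Y - X**2*Z - 2*X*Y**2 + 2*X*Y*Z - 2*X*Z**2 + 3*Y**3 - Y**2*Z + 3*Y*Z**2 - Z**3

deg(f) = 3.
Substitute x = X/Z, y = Y/Z into f, then multiply by Z^3.
  monomial 1·x^3·y^0 ↦ 1·X^3·Y^0·Z^0.
  monomial -1·x^2·y^1 ↦ -1·X^2·Y^1·Z^0.
  monomial -1·x^2·y^0 ↦ -1·X^2·Y^0·Z^1.
  monomial -2·x^1·y^2 ↦ -2·X^1·Y^2·Z^0.
  monomial 2·x^1·y^1 ↦ 2·X^1·Y^1·Z^1.
  monomial -2·x^1·y^0 ↦ -2·X^1·Y^0·Z^2.
  monomial 3·x^0·y^3 ↦ 3·X^0·Y^3·Z^0.
  monomial -1·x^0·y^2 ↦ -1·X^0·Y^2·Z^1.
  monomial 3·x^0·y^1 ↦ 3·X^0·Y^1·Z^2.
  monomial -1·x^0·y^0 ↦ -1·X^0·Y^0·Z^3.
Collecting: F(X, Y, Z) = X**3 - X**2*Y - X**2*Z - 2*X*Y**2 + 2*X*Y*Z - 2*X*Z**2 + 3*Y**3 - Y**2*Z + 3*Y*Z**2 - Z**3.


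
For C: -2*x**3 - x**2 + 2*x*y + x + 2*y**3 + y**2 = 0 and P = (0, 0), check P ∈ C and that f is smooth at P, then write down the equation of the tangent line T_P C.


Tangent line at P: x = 0.

Step 1: f(0, 0) = 0, so P lies on C.
Step 2: partial derivatives
  f_x(x, y) = -6*x**2 - 2*x + 2*y + 1, f_y(x, y) = 2*x + 6*y**2 + 2*y.
  f_x(P) = 1, f_y(P) = 0 (gradient nonzero, so P is smooth).
Step 3: tangent line at P: 1·(x − 0) + 0·(y − 0) = 0.
Expanding: x = 0.


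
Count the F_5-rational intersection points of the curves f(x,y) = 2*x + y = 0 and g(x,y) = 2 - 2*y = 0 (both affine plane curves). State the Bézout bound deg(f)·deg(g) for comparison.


Common zeros: {(2, 1)}; count = 1; Bézout bound = 1.

deg(f) = 1, deg(g) = 1, so Bézout bound = 1.
Scan x ∈ F_5. For each x, list the y ∈ F_5 with f(x, y) ≡ 0 and those with g(x, y) ≡ 0 (mod 5); the common zeros in that column are the intersection.
  x = 0: f ≡ 0 at y ∈ {0}; g ≡ 0 at y ∈ {1}; common: ∅.
  x = 1: f ≡ 0 at y ∈ {3}; g ≡ 0 at y ∈ {1}; common: ∅.
  x = 2: f ≡ 0 at y ∈ {1}; g ≡ 0 at y ∈ {1}; common: {1}.
  x = 3: f ≡ 0 at y ∈ {4}; g ≡ 0 at y ∈ {1}; common: ∅.
  x = 4: f ≡ 0 at y ∈ {2}; g ≡ 0 at y ∈ {1}; common: ∅.
Collecting: common zeros = {(2, 1)}, so the count is 1.
Comparison with the Bézout bound: 1 ≤ 1 = deg(f)·deg(g), as expected for curves with no common component (the bound is attained).


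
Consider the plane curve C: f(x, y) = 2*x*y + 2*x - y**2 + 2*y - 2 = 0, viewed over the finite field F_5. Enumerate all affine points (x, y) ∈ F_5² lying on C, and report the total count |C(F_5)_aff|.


Affine F_5-points: {(0, 3), (0, 4), (1, 0), (1, 4), (2, 2), (2, 4), (3, 4), (4, 1), (4, 4)}; count = 9.

For each of the 25 pairs (x, y) ∈ F_5², evaluate f(x, y) mod 5. Record the zeros.
  x = 0: [0↦3, 1↦4, 2↦3, 3↦0, 4↦0]  zeros at y ∈ {3, 4}
  x = 1: [0↦0, 1↦3, 2↦4, 3↦3, 4↦0]  zeros at y ∈ {0, 4}
  x = 2: [0↦2, 1↦2, 2↦0, 3↦1, 4↦0]  zeros at y ∈ {2, 4}
  x = 3: [0↦4, 1↦1, 2↦1, 3↦4, 4↦0]  zeros at y ∈ {4}
  x = 4: [0↦1, 1↦0, 2↦2, 3↦2, 4↦0]  zeros at y ∈ {1, 4}
Collecting zeros: affine points = {(0, 3), (0, 4), (1, 0), (1, 4), (2, 2), (2, 4), (3, 4), (4, 1), (4, 4)}.
Total count |C(F_5)_aff| = 9.


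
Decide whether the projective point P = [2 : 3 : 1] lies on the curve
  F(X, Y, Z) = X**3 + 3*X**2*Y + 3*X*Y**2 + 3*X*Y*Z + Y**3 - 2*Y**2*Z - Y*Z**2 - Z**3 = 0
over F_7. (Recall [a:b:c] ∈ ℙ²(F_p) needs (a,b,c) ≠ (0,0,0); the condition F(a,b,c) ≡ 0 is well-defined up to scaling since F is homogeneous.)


F(2,3,1) ≡ 2 (mod 7); P is NOT on the curve.

Evaluate F(2, 3, 1) term-by-term (mod 7).
  X**3 ↦ 1·8·1·1 = 8
  3*X**2*Y ↦ 3·4·3·1 = 36
  3*X*Y**2 ↦ 3·2·9·1 = 54
  3*X*Y*Z ↦ 3·2·3·1 = 18
  Y**3 ↦ 1·1·27·1 = 27
  -2*Y**2*Z ↦ -2·1·9·1 = -18
  -Y*Z**2 ↦ -1·1·3·1 = -3
  -Z**3 ↦ -1·1·1·1 = -1
Sum: F(2, 3, 1) = (8) + (36) + (54) + (18) + (27) + (-18) + (-3) + (-1) = 121.
Reducing mod 7: 121 ≡ 2 (mod 7).
Since F(a, b, c) ≡ 2 ≠ 0 (mod 7), P does NOT lie on the curve.


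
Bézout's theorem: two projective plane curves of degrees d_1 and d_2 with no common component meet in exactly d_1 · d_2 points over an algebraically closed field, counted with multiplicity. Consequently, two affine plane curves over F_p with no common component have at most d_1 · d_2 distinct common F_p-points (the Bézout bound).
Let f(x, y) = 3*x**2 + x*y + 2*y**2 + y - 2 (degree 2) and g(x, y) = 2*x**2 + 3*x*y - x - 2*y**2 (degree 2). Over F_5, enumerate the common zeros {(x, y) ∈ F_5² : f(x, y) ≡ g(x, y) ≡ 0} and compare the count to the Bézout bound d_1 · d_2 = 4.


Common zeros: {(2, 1), (3, 0)}; count = 2; Bézout bound = 4.

deg(f) = 2, deg(g) = 2, so Bézout bound = 4.
Scan x ∈ F_5. For each x, list the y ∈ F_5 with f(x, y) ≡ 0 and those with g(x, y) ≡ 0 (mod 5); the common zeros in that column are the intersection.
  x = 0: f ≡ 0 at y ∈ ∅; g ≡ 0 at y ∈ {0}; common: ∅.
  x = 1: f ≡ 0 at y ∈ {1, 3}; g ≡ 0 at y ∈ ∅; common: ∅.
  x = 2: f ≡ 0 at y ∈ {0, 1}; g ≡ 0 at y ∈ {1, 2}; common: {1}.
  x = 3: f ≡ 0 at y ∈ {0, 3}; g ≡ 0 at y ∈ {0, 2}; common: {0}.
  x = 4: f ≡ 0 at y ∈ ∅; g ≡ 0 at y ∈ ∅; common: ∅.
Collecting: common zeros = {(2, 1), (3, 0)}, so the count is 2.
Comparison with the Bézout bound: 2 ≤ 4 = deg(f)·deg(g), as expected for curves with no common component (the affine F_5-count falls short of the bound because intersections may lie at infinity, over extension fields, or carry multiplicity).


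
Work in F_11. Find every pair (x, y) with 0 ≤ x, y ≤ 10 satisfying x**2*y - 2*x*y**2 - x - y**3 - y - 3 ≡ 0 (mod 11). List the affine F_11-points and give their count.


Affine F_11-points: {(0, 3), (2, 4), (2, 10), (3, 2), (5, 6), (5, 8), (5, 9), (6, 10), (7, 2), (7, 8), (7, 9), (8, 0), (9, 4), (9, 5), (9, 6), (10, 3), (10, 5)}; count = 17.

For each of the 121 pairs (x, y) ∈ F_11², evaluate f(x, y) mod 11. Record the zeros.
  x = 0: [0↦8, 1↦6, 2↦9, 3↦0, 4↦6, 5↦10, 6↦6, 7↦10, 8↦5, 9↦7, 10↦10]  zeros at y ∈ {3}
  x = 1: [0↦7, 1↦4, 2↦2, 3↦6, 4↦10, 5↦8, 6↦5, 7↦6, 8↦5, 9↦7, 10↦6]  zeros at y ∈ ∅
  x = 2: [0↦6, 1↦4, 2↦10, 3↦7, 4↦0, 5↦5, 6↦5, 7↦5, 8↦10, 9↦3, 10↦0]  zeros at y ∈ {4, 10}
  x = 3: [0↦5, 1↦6, 2↦0, 3↦3, 4↦9, 5↦1, 6↦6, 7↦7, 8↦9, 9↦6, 10↦3]  zeros at y ∈ {2}
  x = 4: [0↦4, 1↦10, 2↦5, 3↦5, 4↦4, 5↦7, 6↦8, 7↦1, 8↦2, 9↦5, 10↦4]  zeros at y ∈ ∅
  x = 5: [0↦3, 1↦5, 2↦3, 3↦2, 4↦7, 5↦1, 6↦0, 7↦9, 8↦0, 9↦0, 10↦3]  zeros at y ∈ {6, 8, 9}
  x = 6: [0↦2, 1↦2, 2↦5, 3↦5, 4↦7, 5↦5, 6↦4, 7↦9, 8↦3, 9↦2, 10↦0]  zeros at y ∈ {10}
  x = 7: [0↦1, 1↦1, 2↦0, 3↦3, 4↦4, 5↦8, 6↦9, 7↦1, 8↦0, 9↦0, 10↦6]  zeros at y ∈ {2, 8, 9}
  x = 8: [0↦0, 1↦2, 2↦10, 3↦7, 4↦9, 5↦10, 6↦4, 7↦7, 8↦2, 9↦5, 10↦10]  zeros at y ∈ {0}
  x = 9: [0↦10, 1↦5, 2↦2, 3↦6, 4↦0, 5↦0, 6↦0, 7↦5, 8↦9, 9↦6, 10↦1]  zeros at y ∈ {4, 5, 6}
  x = 10: [0↦9, 1↦10, 2↦9, 3↦0, 4↦10, 5↦0, 6↦8, 7↦6, 8↦10, 9↦3, 10↦1]  zeros at y ∈ {3, 5}
Collecting zeros: affine points = {(0, 3), (2, 4), (2, 10), (3, 2), (5, 6), (5, 8), (5, 9), (6, 10), (7, 2), (7, 8), (7, 9), (8, 0), (9, 4), (9, 5), (9, 6), (10, 3), (10, 5)}.
Total count |C(F_11)_aff| = 17.


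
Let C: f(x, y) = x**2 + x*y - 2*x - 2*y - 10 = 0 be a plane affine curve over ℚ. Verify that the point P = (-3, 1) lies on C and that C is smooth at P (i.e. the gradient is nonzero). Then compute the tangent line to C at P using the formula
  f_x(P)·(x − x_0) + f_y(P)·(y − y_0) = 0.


Tangent line at P: -7*x - 5*y - 16 = 0.

Step 1: f(-3, 1) = 0, so P lies on C.
Step 2: partial derivatives
  f_x(x, y) = 2*x + y - 2, f_y(x, y) = x - 2.
  f_x(P) = -7, f_y(P) = -5 (gradient nonzero, so P is smooth).
Step 3: tangent line at P: -7·(x − -3) + -5·(y − 1) = 0.
Expanding: -7*x - 5*y - 16 = 0.


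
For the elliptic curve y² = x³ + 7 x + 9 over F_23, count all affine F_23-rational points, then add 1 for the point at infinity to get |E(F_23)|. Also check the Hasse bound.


Affine points = {(0, 3), (0, 20), (2, 10), (2, 13), (4, 3), (4, 20), (5, 10), (5, 13), (8, 5), (8, 18), (12, 2), (12, 21), (15, 4), (15, 19), (16, 10), (16, 13), (17, 2), (17, 21), (19, 3), (19, 20), (22, 1), (22, 22)}; affine count = 22; |E(F_23)| = 23.

Discriminant check: Δ ∝ 4a³ + 27b² = 4·7³ + 27·9² = 4·343 + 27·81 ≡ 17 (mod 23). Nonzero ⇒ E is nonsingular.
For each x ∈ F_23, compute rhs = x³ + 7·x + 9 mod 23, then count y ∈ F_23 with y² ≡ rhs.
  x = 0: rhs = 9, matching y values: 3, 20 (2 points).
  x = 1: rhs = 17, matching y values: none (0 points).
  x = 2: rhs = 8, matching y values: 10, 13 (2 points).
  x = 3: rhs = 11, matching y values: none (0 points).
  x = 4: rhs = 9, matching y values: 3, 20 (2 points).
  x = 5: rhs = 8, matching y values: 10, 13 (2 points).
  x = 6: rhs = 14, matching y values: none (0 points).
  x = 7: rhs = 10, matching y values: none (0 points).
  x = 8: rhs = 2, matching y values: 5, 18 (2 points).
  x = 9: rhs = 19, matching y values: none (0 points).
  x = 10: rhs = 21, matching y values: none (0 points).
  x = 11: rhs = 14, matching y values: none (0 points).
  x = 12: rhs = 4, matching y values: 2, 21 (2 points).
  x = 13: rhs = 20, matching y values: none (0 points).
  x = 14: rhs = 22, matching y values: none (0 points).
  x = 15: rhs = 16, matching y values: 4, 19 (2 points).
  x = 16: rhs = 8, matching y values: 10, 13 (2 points).
  x = 17: rhs = 4, matching y values: 2, 21 (2 points).
  x = 18: rhs = 10, matching y values: none (0 points).
  x = 19: rhs = 9, matching y values: 3, 20 (2 points).
  x = 20: rhs = 7, matching y values: none (0 points).
  x = 21: rhs = 10, matching y values: none (0 points).
  x = 22: rhs = 1, matching y values: 1, 22 (2 points).
Total affine count: 22.
Full point count |E(F_23)| = 22 + 1 = 23.
Hasse bound: |23 − (23+1)| = |-1| = 1 ≤ 2√23 ≈ 9.5917 ✓.


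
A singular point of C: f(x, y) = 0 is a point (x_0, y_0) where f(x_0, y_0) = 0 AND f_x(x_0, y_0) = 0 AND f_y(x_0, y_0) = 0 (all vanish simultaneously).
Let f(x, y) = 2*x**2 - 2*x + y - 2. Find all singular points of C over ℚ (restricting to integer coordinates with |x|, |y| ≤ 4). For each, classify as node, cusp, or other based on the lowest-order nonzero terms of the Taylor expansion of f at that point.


No singular points in the scanned grid; C is smooth there.

Compute partial derivatives:
  f_x = 4*x - 2.
  f_y = 1.
f_y = 1 is a nonzero constant, so f_y never vanishes: no point (x, y) can satisfy f = f_x = f_y = 0. In particular no (x, y) ∈ {−4, ..., 4}² is singular; the curve is smooth.


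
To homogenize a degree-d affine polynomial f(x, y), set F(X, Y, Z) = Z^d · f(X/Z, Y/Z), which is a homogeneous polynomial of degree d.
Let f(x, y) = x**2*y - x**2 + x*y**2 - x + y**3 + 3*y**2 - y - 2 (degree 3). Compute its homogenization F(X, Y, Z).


F(X, Y, Z) = X**2*Y - X**2*Z + X*Y**2 - X*Z**2 + Y**3 + 3*Y**2*Z - Y*Z**2 - 2*Z**3

deg(f) = 3.
Substitute x = X/Z, y = Y/Z into f, then multiply by Z^3.
  monomial 1·x^2·y^1 ↦ 1·X^2·Y^1·Z^0.
  monomial -1·x^2·y^0 ↦ -1·X^2·Y^0·Z^1.
  monomial 1·x^1·y^2 ↦ 1·X^1·Y^2·Z^0.
  monomial -1·x^1·y^0 ↦ -1·X^1·Y^0·Z^2.
  monomial 1·x^0·y^3 ↦ 1·X^0·Y^3·Z^0.
  monomial 3·x^0·y^2 ↦ 3·X^0·Y^2·Z^1.
  monomial -1·x^0·y^1 ↦ -1·X^0·Y^1·Z^2.
  monomial -2·x^0·y^0 ↦ -2·X^0·Y^0·Z^3.
Collecting: F(X, Y, Z) = X**2*Y - X**2*Z + X*Y**2 - X*Z**2 + Y**3 + 3*Y**2*Z - Y*Z**2 - 2*Z**3.


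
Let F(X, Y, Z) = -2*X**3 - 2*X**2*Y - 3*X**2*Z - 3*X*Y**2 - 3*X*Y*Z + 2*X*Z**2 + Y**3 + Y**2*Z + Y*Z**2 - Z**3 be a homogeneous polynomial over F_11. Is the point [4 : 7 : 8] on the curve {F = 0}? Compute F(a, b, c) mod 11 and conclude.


F(4,7,8) ≡ 1 (mod 11); P is NOT on the curve.

Evaluate F(4, 7, 8) term-by-term (mod 11).
  -2*X**3 ↦ -2·64·1·1 = -128
  -2*X**2*Y ↦ -2·16·7·1 = -224
  -3*X**2*Z ↦ -3·16·1·8 = -384
  -3*X*Y**2 ↦ -3·4·49·1 = -588
  -3*X*Y*Z ↦ -3·4·7·8 = -672
  2*X*Z**2 ↦ 2·4·1·64 = 512
  Y**3 ↦ 1·1·343·1 = 343
  Y**2*Z ↦ 1·1·49·8 = 392
  Y*Z**2 ↦ 1·1·7·64 = 448
  -Z**3 ↦ -1·1·1·512 = -512
Sum: F(4, 7, 8) = (-128) + (-224) + (-384) + (-588) + (-672) + (512) + (343) + (392) + (448) + (-512) = -813.
Reducing mod 11: -813 ≡ 1 (mod 11).
Since F(a, b, c) ≡ 1 ≠ 0 (mod 11), P does NOT lie on the curve.


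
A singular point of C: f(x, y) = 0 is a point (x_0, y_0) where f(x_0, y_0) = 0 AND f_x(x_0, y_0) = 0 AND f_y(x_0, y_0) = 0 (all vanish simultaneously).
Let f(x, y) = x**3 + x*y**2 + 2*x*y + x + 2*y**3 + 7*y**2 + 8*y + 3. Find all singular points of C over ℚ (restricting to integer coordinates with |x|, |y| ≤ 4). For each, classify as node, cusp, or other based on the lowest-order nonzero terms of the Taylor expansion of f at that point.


Singular points: {(0, -1)}; classification: cusp.

Compute partial derivatives:
  f_x = 3*x**2 + y**2 + 2*y + 1.
  f_y = 2*x*y + 2*x + 6*y**2 + 14*y + 8.
Scan x_0 ∈ {−4, ..., 4}. For each x_0, f_y(x_0, y) is a polynomial in y; find its integer roots y ∈ {−4, ..., 4}, then test f_x and f at those candidates.
  x = -4: f_y(-4, y) = 6*y**2 + 6*y; vanishes at y ∈ {-1, 0}. (-4, -1): f_x = 48 ≠ 0; (-4, 0): f_x = 49 ≠ 0.
  x = -3: f_y(-3, y) = 6*y**2 + 8*y + 2; vanishes at y ∈ {-1}. (-3, -1): f_x = 27 ≠ 0.
  x = -2: f_y(-2, y) = 6*y**2 + 10*y + 4; vanishes at y ∈ {-1}. (-2, -1): f_x = 12 ≠ 0.
  x = -1: f_y(-1, y) = 6*y**2 + 12*y + 6; vanishes at y ∈ {-1}. (-1, -1): f_x = 3 ≠ 0.
  x = 0: f_y(0, y) = 6*y**2 + 14*y + 8; vanishes at y ∈ {-1}. (0, -1): f_x = 0, f = 0 — SINGULAR.
  x = 1: f_y(1, y) = 6*y**2 + 16*y + 10; vanishes at y ∈ {-1}. (1, -1): f_x = 3 ≠ 0.
  x = 2: f_y(2, y) = 6*y**2 + 18*y + 12; vanishes at y ∈ {-2, -1}. (2, -2): f_x = 13 ≠ 0; (2, -1): f_x = 12 ≠ 0.
  x = 3: f_y(3, y) = 6*y**2 + 20*y + 14; vanishes at y ∈ {-1}. (3, -1): f_x = 27 ≠ 0.
  x = 4: f_y(4, y) = 6*y**2 + 22*y + 16; vanishes at y ∈ {-1}. (4, -1): f_x = 48 ≠ 0.
Only singular point on the grid: (0, -1).
Classify: substitute x = 0 + u, y = -1 + v and expand: f = u**3 + u*v**2 + 2*v**3 + v**2.
No constant or linear terms (consistent with a singular point). Quadratic part: v**2. Cubic part: u**3 + u*v**2 + 2*v**3.
The quadratic part v**2 is a perfect square, so there is a single (double) tangent line v = 0, i.e. y = -1. Restricting the cubic part to that line (v = 0) leaves u**3 ≠ 0, so f is not divisible by v and the branch is v² ≈ -u**3 to lowest order — this is a cusp.
Classification: cusp.


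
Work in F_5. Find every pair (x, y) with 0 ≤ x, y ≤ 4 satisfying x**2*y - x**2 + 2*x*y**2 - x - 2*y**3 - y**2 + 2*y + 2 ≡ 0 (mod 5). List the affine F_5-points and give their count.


Affine F_5-points: {(0, 3), (1, 0), (1, 4), (2, 4), (3, 0), (4, 1), (4, 2), (4, 3)}; count = 8.

For each of the 25 pairs (x, y) ∈ F_5², evaluate f(x, y) mod 5. Record the zeros.
  x = 0: [0↦2, 1↦1, 2↦1, 3↦0, 4↦1]  zeros at y ∈ {3}
  x = 1: [0↦0, 1↦2, 2↦4, 3↦4, 4↦0]  zeros at y ∈ {0, 4}
  x = 2: [0↦1, 1↦3, 2↦4, 3↦2, 4↦0]  zeros at y ∈ {4}
  x = 3: [0↦0, 1↦4, 2↦1, 3↦4, 4↦1]  zeros at y ∈ {0}
  x = 4: [0↦2, 1↦0, 2↦0, 3↦0, 4↦3]  zeros at y ∈ {1, 2, 3}
Collecting zeros: affine points = {(0, 3), (1, 0), (1, 4), (2, 4), (3, 0), (4, 1), (4, 2), (4, 3)}.
Total count |C(F_5)_aff| = 8.


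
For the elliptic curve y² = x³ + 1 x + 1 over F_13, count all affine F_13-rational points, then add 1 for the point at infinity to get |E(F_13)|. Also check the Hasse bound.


Affine points = {(0, 1), (0, 12), (1, 4), (1, 9), (4, 2), (4, 11), (5, 1), (5, 12), (7, 0), (8, 1), (8, 12), (10, 6), (10, 7), (11, 2), (11, 11), (12, 5), (12, 8)}; affine count = 17; |E(F_13)| = 18.

Discriminant check: Δ ∝ 4a³ + 27b² = 4·1³ + 27·1² = 4·1 + 27·1 ≡ 5 (mod 13). Nonzero ⇒ E is nonsingular.
For each x ∈ F_13, compute rhs = x³ + 1·x + 1 mod 13, then count y ∈ F_13 with y² ≡ rhs.
  x = 0: rhs = 1, matching y values: 1, 12 (2 points).
  x = 1: rhs = 3, matching y values: 4, 9 (2 points).
  x = 2: rhs = 11, matching y values: none (0 points).
  x = 3: rhs = 5, matching y values: none (0 points).
  x = 4: rhs = 4, matching y values: 2, 11 (2 points).
  x = 5: rhs = 1, matching y values: 1, 12 (2 points).
  x = 6: rhs = 2, matching y values: none (0 points).
  x = 7: rhs = 0, matching y values: 0 (1 points).
  x = 8: rhs = 1, matching y values: 1, 12 (2 points).
  x = 9: rhs = 11, matching y values: none (0 points).
  x = 10: rhs = 10, matching y values: 6, 7 (2 points).
  x = 11: rhs = 4, matching y values: 2, 11 (2 points).
  x = 12: rhs = 12, matching y values: 5, 8 (2 points).
Total affine count: 17.
Full point count |E(F_13)| = 17 + 1 = 18.
Hasse bound: |18 − (13+1)| = |4| = 4 ≤ 2√13 ≈ 7.2111 ✓.


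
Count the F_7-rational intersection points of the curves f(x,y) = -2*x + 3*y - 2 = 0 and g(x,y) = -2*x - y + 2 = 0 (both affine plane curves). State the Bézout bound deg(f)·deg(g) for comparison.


Common zeros: {(4, 1)}; count = 1; Bézout bound = 1.

deg(f) = 1, deg(g) = 1, so Bézout bound = 1.
Scan x ∈ F_7. For each x, list the y ∈ F_7 with f(x, y) ≡ 0 and those with g(x, y) ≡ 0 (mod 7); the common zeros in that column are the intersection.
  x = 0: f ≡ 0 at y ∈ {3}; g ≡ 0 at y ∈ {2}; common: ∅.
  x = 1: f ≡ 0 at y ∈ {6}; g ≡ 0 at y ∈ {0}; common: ∅.
  x = 2: f ≡ 0 at y ∈ {2}; g ≡ 0 at y ∈ {5}; common: ∅.
  x = 3: f ≡ 0 at y ∈ {5}; g ≡ 0 at y ∈ {3}; common: ∅.
  x = 4: f ≡ 0 at y ∈ {1}; g ≡ 0 at y ∈ {1}; common: {1}.
  x = 5: f ≡ 0 at y ∈ {4}; g ≡ 0 at y ∈ {6}; common: ∅.
  x = 6: f ≡ 0 at y ∈ {0}; g ≡ 0 at y ∈ {4}; common: ∅.
Collecting: common zeros = {(4, 1)}, so the count is 1.
Comparison with the Bézout bound: 1 ≤ 1 = deg(f)·deg(g), as expected for curves with no common component (the bound is attained).


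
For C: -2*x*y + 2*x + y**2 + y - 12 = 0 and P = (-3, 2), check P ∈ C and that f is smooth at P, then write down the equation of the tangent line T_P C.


Tangent line at P: -2*x + 11*y - 28 = 0.

Step 1: f(-3, 2) = 0, so P lies on C.
Step 2: partial derivatives
  f_x(x, y) = 2 - 2*y, f_y(x, y) = -2*x + 2*y + 1.
  f_x(P) = -2, f_y(P) = 11 (gradient nonzero, so P is smooth).
Step 3: tangent line at P: -2·(x − -3) + 11·(y − 2) = 0.
Expanding: -2*x + 11*y - 28 = 0.


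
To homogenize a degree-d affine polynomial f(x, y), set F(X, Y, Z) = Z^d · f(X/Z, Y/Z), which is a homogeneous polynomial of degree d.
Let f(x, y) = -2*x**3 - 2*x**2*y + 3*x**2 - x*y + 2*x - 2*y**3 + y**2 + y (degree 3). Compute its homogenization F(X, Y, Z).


F(X, Y, Z) = -2*X**3 - 2*X**2*Y + 3*X**2*Z - X*Y*Z + 2*X*Z**2 - 2*Y**3 + Y**2*Z + Y*Z**2

deg(f) = 3.
Substitute x = X/Z, y = Y/Z into f, then multiply by Z^3.
  monomial -2·x^3·y^0 ↦ -2·X^3·Y^0·Z^0.
  monomial -2·x^2·y^1 ↦ -2·X^2·Y^1·Z^0.
  monomial 3·x^2·y^0 ↦ 3·X^2·Y^0·Z^1.
  monomial -1·x^1·y^1 ↦ -1·X^1·Y^1·Z^1.
  monomial 2·x^1·y^0 ↦ 2·X^1·Y^0·Z^2.
  monomial -2·x^0·y^3 ↦ -2·X^0·Y^3·Z^0.
  monomial 1·x^0·y^2 ↦ 1·X^0·Y^2·Z^1.
  monomial 1·x^0·y^1 ↦ 1·X^0·Y^1·Z^2.
Collecting: F(X, Y, Z) = -2*X**3 - 2*X**2*Y + 3*X**2*Z - X*Y*Z + 2*X*Z**2 - 2*Y**3 + Y**2*Z + Y*Z**2.


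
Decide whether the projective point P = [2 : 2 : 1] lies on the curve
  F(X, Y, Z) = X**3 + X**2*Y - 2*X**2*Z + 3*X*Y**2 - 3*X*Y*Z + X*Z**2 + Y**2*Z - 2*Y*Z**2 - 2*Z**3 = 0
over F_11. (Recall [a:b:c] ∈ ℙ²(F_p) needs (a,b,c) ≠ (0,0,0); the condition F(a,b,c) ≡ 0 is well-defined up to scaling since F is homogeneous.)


F(2,2,1) ≡ 9 (mod 11); P is NOT on the curve.

Evaluate F(2, 2, 1) term-by-term (mod 11).
  X**3 ↦ 1·8·1·1 = 8
  X**2*Y ↦ 1·4·2·1 = 8
  -2*X**2*Z ↦ -2·4·1·1 = -8
  3*X*Y**2 ↦ 3·2·4·1 = 24
  -3*X*Y*Z ↦ -3·2·2·1 = -12
  X*Z**2 ↦ 1·2·1·1 = 2
  Y**2*Z ↦ 1·1·4·1 = 4
  -2*Y*Z**2 ↦ -2·1·2·1 = -4
  -2*Z**3 ↦ -2·1·1·1 = -2
Sum: F(2, 2, 1) = (8) + (8) + (-8) + (24) + (-12) + (2) + (4) + (-4) + (-2) = 20.
Reducing mod 11: 20 ≡ 9 (mod 11).
Since F(a, b, c) ≡ 9 ≠ 0 (mod 11), P does NOT lie on the curve.


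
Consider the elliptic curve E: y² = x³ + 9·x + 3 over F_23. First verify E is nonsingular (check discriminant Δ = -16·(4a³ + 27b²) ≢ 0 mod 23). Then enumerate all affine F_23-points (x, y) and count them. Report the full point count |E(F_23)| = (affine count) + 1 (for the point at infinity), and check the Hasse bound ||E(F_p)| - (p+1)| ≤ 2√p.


Affine points = {(0, 7), (0, 16), (1, 6), (1, 17), (2, 11), (2, 12), (5, 9), (5, 14), (7, 8), (7, 15), (8, 9), (8, 14), (9, 10), (9, 13), (10, 9), (10, 14), (17, 3), (17, 20), (19, 8), (19, 15), (20, 8), (20, 15), (21, 0), (22, 4), (22, 19)}; affine count = 25; |E(F_23)| = 26.

Discriminant check: Δ ∝ 4a³ + 27b² = 4·9³ + 27·3² = 4·729 + 27·9 ≡ 8 (mod 23). Nonzero ⇒ E is nonsingular.
For each x ∈ F_23, compute rhs = x³ + 9·x + 3 mod 23, then count y ∈ F_23 with y² ≡ rhs.
  x = 0: rhs = 3, matching y values: 7, 16 (2 points).
  x = 1: rhs = 13, matching y values: 6, 17 (2 points).
  x = 2: rhs = 6, matching y values: 11, 12 (2 points).
  x = 3: rhs = 11, matching y values: none (0 points).
  x = 4: rhs = 11, matching y values: none (0 points).
  x = 5: rhs = 12, matching y values: 9, 14 (2 points).
  x = 6: rhs = 20, matching y values: none (0 points).
  x = 7: rhs = 18, matching y values: 8, 15 (2 points).
  x = 8: rhs = 12, matching y values: 9, 14 (2 points).
  x = 9: rhs = 8, matching y values: 10, 13 (2 points).
  x = 10: rhs = 12, matching y values: 9, 14 (2 points).
  x = 11: rhs = 7, matching y values: none (0 points).
  x = 12: rhs = 22, matching y values: none (0 points).
  x = 13: rhs = 17, matching y values: none (0 points).
  x = 14: rhs = 21, matching y values: none (0 points).
  x = 15: rhs = 17, matching y values: none (0 points).
  x = 16: rhs = 11, matching y values: none (0 points).
  x = 17: rhs = 9, matching y values: 3, 20 (2 points).
  x = 18: rhs = 17, matching y values: none (0 points).
  x = 19: rhs = 18, matching y values: 8, 15 (2 points).
  x = 20: rhs = 18, matching y values: 8, 15 (2 points).
  x = 21: rhs = 0, matching y values: 0 (1 points).
  x = 22: rhs = 16, matching y values: 4, 19 (2 points).
Total affine count: 25.
Full point count |E(F_23)| = 25 + 1 = 26.
Hasse bound: |26 − (23+1)| = |2| = 2 ≤ 2√23 ≈ 9.5917 ✓.


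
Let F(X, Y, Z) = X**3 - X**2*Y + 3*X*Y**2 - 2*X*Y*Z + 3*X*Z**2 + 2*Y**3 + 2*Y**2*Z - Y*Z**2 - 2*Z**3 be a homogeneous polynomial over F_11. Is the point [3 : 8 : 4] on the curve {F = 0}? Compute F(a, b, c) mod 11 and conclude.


F(3,8,4) ≡ 3 (mod 11); P is NOT on the curve.

Evaluate F(3, 8, 4) term-by-term (mod 11).
  X**3 ↦ 1·27·1·1 = 27
  -X**2*Y ↦ -1·9·8·1 = -72
  3*X*Y**2 ↦ 3·3·64·1 = 576
  -2*X*Y*Z ↦ -2·3·8·4 = -192
  3*X*Z**2 ↦ 3·3·1·16 = 144
  2*Y**3 ↦ 2·1·512·1 = 1024
  2*Y**2*Z ↦ 2·1·64·4 = 512
  -Y*Z**2 ↦ -1·1·8·16 = -128
  -2*Z**3 ↦ -2·1·1·64 = -128
Sum: F(3, 8, 4) = (27) + (-72) + (576) + (-192) + (144) + (1024) + (512) + (-128) + (-128) = 1763.
Reducing mod 11: 1763 ≡ 3 (mod 11).
Since F(a, b, c) ≡ 3 ≠ 0 (mod 11), P does NOT lie on the curve.


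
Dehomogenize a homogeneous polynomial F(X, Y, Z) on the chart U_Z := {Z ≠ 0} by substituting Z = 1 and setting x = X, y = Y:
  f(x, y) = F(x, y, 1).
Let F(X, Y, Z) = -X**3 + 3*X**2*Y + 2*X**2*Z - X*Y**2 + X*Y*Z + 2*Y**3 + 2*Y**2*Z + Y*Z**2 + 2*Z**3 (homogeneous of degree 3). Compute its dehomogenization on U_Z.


f(x, y) = -x**3 + 3*x**2*y + 2*x**2 - x*y**2 + x*y + 2*y**3 + 2*y**2 + y + 2

On U_Z we set Z = 1. Each monomial c·X^i·Y^j·Z^k in F becomes c·x^i·y^j·1^k = c·x^i·y^j.
Substituting Z = 1: F(X, Y, 1) = -x**3 + 3*x**2*y + 2*x**2 - x*y**2 + x*y + 2*y**3 + 2*y**2 + y + 2.
Note: deg(f) ≤ deg(F) = 3; strict inequality happens when F is divisible by Z (lost terms).


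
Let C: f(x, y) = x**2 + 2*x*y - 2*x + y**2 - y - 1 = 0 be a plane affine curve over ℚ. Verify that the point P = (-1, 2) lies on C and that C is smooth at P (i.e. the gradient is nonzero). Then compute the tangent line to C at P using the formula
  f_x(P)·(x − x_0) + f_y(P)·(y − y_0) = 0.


Tangent line at P: y - 2 = 0.

Step 1: f(-1, 2) = 0, so P lies on C.
Step 2: partial derivatives
  f_x(x, y) = 2*x + 2*y - 2, f_y(x, y) = 2*x + 2*y - 1.
  f_x(P) = 0, f_y(P) = 1 (gradient nonzero, so P is smooth).
Step 3: tangent line at P: 0·(x − -1) + 1·(y − 2) = 0.
Expanding: y - 2 = 0.


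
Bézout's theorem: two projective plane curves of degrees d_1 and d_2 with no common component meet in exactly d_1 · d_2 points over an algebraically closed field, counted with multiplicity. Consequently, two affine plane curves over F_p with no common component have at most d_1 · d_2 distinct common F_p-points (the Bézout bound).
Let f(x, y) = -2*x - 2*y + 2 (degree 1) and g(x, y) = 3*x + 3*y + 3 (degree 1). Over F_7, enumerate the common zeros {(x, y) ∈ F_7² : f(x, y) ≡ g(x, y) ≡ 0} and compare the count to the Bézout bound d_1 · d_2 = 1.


Common zeros: ∅; count = 0; Bézout bound = 1.

deg(f) = 1, deg(g) = 1, so Bézout bound = 1.
Scan x ∈ F_7. For each x, list the y ∈ F_7 with f(x, y) ≡ 0 and those with g(x, y) ≡ 0 (mod 7); the common zeros in that column are the intersection.
  x = 0: f ≡ 0 at y ∈ {1}; g ≡ 0 at y ∈ {6}; common: ∅.
  x = 1: f ≡ 0 at y ∈ {0}; g ≡ 0 at y ∈ {5}; common: ∅.
  x = 2: f ≡ 0 at y ∈ {6}; g ≡ 0 at y ∈ {4}; common: ∅.
  x = 3: f ≡ 0 at y ∈ {5}; g ≡ 0 at y ∈ {3}; common: ∅.
  x = 4: f ≡ 0 at y ∈ {4}; g ≡ 0 at y ∈ {2}; common: ∅.
  x = 5: f ≡ 0 at y ∈ {3}; g ≡ 0 at y ∈ {1}; common: ∅.
  x = 6: f ≡ 0 at y ∈ {2}; g ≡ 0 at y ∈ {0}; common: ∅.
Collecting: common zeros = ∅, so the count is 0.
Comparison with the Bézout bound: 0 ≤ 1 = deg(f)·deg(g), as expected for curves with no common component (the affine F_7-count falls short of the bound because intersections may lie at infinity, over extension fields, or carry multiplicity).


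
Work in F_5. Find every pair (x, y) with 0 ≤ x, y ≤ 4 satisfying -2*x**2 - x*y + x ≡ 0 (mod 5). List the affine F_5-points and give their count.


Affine F_5-points: {(0, 0), (0, 1), (0, 2), (0, 3), (0, 4), (1, 4), (2, 2), (3, 0), (4, 3)}; count = 9.

For each of the 25 pairs (x, y) ∈ F_5², evaluate f(x, y) mod 5. Record the zeros.
  x = 0: [0↦0, 1↦0, 2↦0, 3↦0, 4↦0]  zeros at y ∈ {0, 1, 2, 3, 4}
  x = 1: [0↦4, 1↦3, 2↦2, 3↦1, 4↦0]  zeros at y ∈ {4}
  x = 2: [0↦4, 1↦2, 2↦0, 3↦3, 4↦1]  zeros at y ∈ {2}
  x = 3: [0↦0, 1↦2, 2↦4, 3↦1, 4↦3]  zeros at y ∈ {0}
  x = 4: [0↦2, 1↦3, 2↦4, 3↦0, 4↦1]  zeros at y ∈ {3}
Collecting zeros: affine points = {(0, 0), (0, 1), (0, 2), (0, 3), (0, 4), (1, 4), (2, 2), (3, 0), (4, 3)}.
Total count |C(F_5)_aff| = 9.


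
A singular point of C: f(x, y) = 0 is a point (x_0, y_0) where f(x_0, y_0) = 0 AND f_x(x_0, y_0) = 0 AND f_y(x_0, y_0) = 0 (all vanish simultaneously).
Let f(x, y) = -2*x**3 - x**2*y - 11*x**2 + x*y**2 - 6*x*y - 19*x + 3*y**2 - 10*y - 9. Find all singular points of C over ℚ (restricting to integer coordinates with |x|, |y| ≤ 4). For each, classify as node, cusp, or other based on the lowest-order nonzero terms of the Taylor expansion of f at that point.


Singular points: {(-2, 1)}; classification: cusp.

Compute partial derivatives:
  f_x = -6*x**2 - 2*x*y - 22*x + y**2 - 6*y - 19.
  f_y = -x**2 + 2*x*y - 6*x + 6*y - 10.
Scan x_0 ∈ {−4, ..., 4}. For each x_0, f_y(x_0, y) is a polynomial in y; find its integer roots y ∈ {−4, ..., 4}, then test f_x and f at those candidates.
  x = -4: f_y(-4, y) = -2*y - 2; vanishes at y ∈ {-1}. (-4, -1): f_x = -28 ≠ 0.
  x = -3: f_y(-3, y) = -1; no integer root y with |y| ≤ 4.
  x = -2: f_y(-2, y) = 2*y - 2; vanishes at y ∈ {1}. (-2, 1): f_x = 0, f = 0 — SINGULAR.
  x = -1: f_y(-1, y) = 4*y - 5; no integer root y with |y| ≤ 4.
  x = 0: f_y(0, y) = 6*y - 10; no integer root y with |y| ≤ 4.
  x = 1: f_y(1, y) = 8*y - 17; no integer root y with |y| ≤ 4.
  x = 2: f_y(2, y) = 10*y - 26; no integer root y with |y| ≤ 4.
  x = 3: f_y(3, y) = 12*y - 37; no integer root y with |y| ≤ 4.
  x = 4: f_y(4, y) = 14*y - 50; no integer root y with |y| ≤ 4.
Only singular point on the grid: (-2, 1).
Classify: substitute x = -2 + u, y = 1 + v and expand: f = -2*u**3 - u**2*v + u*v**2 + v**2.
No constant or linear terms (consistent with a singular point). Quadratic part: v**2. Cubic part: -2*u**3 - u**2*v + u*v**2.
The quadratic part v**2 is a perfect square, so there is a single (double) tangent line v = 0, i.e. y = 1. Restricting the cubic part to that line (v = 0) leaves -2*u**3 ≠ 0, so f is not divisible by v and the branch is v² ≈ 2*u**3 to lowest order — this is a cusp.
Classification: cusp.


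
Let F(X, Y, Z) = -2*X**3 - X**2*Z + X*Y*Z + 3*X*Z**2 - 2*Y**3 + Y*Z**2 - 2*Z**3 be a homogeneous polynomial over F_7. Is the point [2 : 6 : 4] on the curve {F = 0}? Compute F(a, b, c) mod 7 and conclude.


F(2,6,4) ≡ 5 (mod 7); P is NOT on the curve.

Evaluate F(2, 6, 4) term-by-term (mod 7).
  -2*X**3 ↦ -2·8·1·1 = -16
  -X**2*Z ↦ -1·4·1·4 = -16
  X*Y*Z ↦ 1·2·6·4 = 48
  3*X*Z**2 ↦ 3·2·1·16 = 96
  -2*Y**3 ↦ -2·1·216·1 = -432
  Y*Z**2 ↦ 1·1·6·16 = 96
  -2*Z**3 ↦ -2·1·1·64 = -128
Sum: F(2, 6, 4) = (-16) + (-16) + (48) + (96) + (-432) + (96) + (-128) = -352.
Reducing mod 7: -352 ≡ 5 (mod 7).
Since F(a, b, c) ≡ 5 ≠ 0 (mod 7), P does NOT lie on the curve.


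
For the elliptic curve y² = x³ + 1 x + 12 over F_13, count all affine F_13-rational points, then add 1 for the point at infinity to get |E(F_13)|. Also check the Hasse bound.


Affine points = {(0, 5), (0, 8), (1, 1), (1, 12), (2, 3), (2, 10), (3, 4), (3, 9), (5, 5), (5, 8), (6, 0), (8, 5), (8, 8), (9, 3), (9, 10), (12, 6), (12, 7)}; affine count = 17; |E(F_13)| = 18.

Discriminant check: Δ ∝ 4a³ + 27b² = 4·1³ + 27·12² = 4·1 + 27·144 ≡ 5 (mod 13). Nonzero ⇒ E is nonsingular.
For each x ∈ F_13, compute rhs = x³ + 1·x + 12 mod 13, then count y ∈ F_13 with y² ≡ rhs.
  x = 0: rhs = 12, matching y values: 5, 8 (2 points).
  x = 1: rhs = 1, matching y values: 1, 12 (2 points).
  x = 2: rhs = 9, matching y values: 3, 10 (2 points).
  x = 3: rhs = 3, matching y values: 4, 9 (2 points).
  x = 4: rhs = 2, matching y values: none (0 points).
  x = 5: rhs = 12, matching y values: 5, 8 (2 points).
  x = 6: rhs = 0, matching y values: 0 (1 points).
  x = 7: rhs = 11, matching y values: none (0 points).
  x = 8: rhs = 12, matching y values: 5, 8 (2 points).
  x = 9: rhs = 9, matching y values: 3, 10 (2 points).
  x = 10: rhs = 8, matching y values: none (0 points).
  x = 11: rhs = 2, matching y values: none (0 points).
  x = 12: rhs = 10, matching y values: 6, 7 (2 points).
Total affine count: 17.
Full point count |E(F_13)| = 17 + 1 = 18.
Hasse bound: |18 − (13+1)| = |4| = 4 ≤ 2√13 ≈ 7.2111 ✓.


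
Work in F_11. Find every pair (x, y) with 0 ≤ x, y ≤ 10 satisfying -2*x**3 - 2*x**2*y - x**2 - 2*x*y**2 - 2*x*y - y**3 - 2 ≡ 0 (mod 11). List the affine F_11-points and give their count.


Affine F_11-points: {(0, 4), (2, 0), (2, 3), (2, 4), (3, 9), (4, 5), (7, 0), (7, 9), (7, 10), (8, 9), (9, 7), (10, 1), (10, 4), (10, 8)}; count = 14.

For each of the 121 pairs (x, y) ∈ F_11², evaluate f(x, y) mod 11. Record the zeros.
  x = 0: [0↦9, 1↦8, 2↦1, 3↦4, 4↦0, 5↦5, 6↦2, 7↦7, 8↦3, 9↦6, 10↦10]  zeros at y ∈ {4}
  x = 1: [0↦6, 1↦10, 2↦4, 3↦4, 4↦4, 5↦9, 6↦2, 7↦10, 8↦5, 9↦3, 10↦9]  zeros at y ∈ ∅
  x = 2: [0↦0, 1↦5, 2↦7, 3↦0, 4↦0, 5↦1, 6↦8, 7↦4, 8↦5, 9↦5, 10↦9]  zeros at y ∈ {0, 3, 4}
  x = 3: [0↦1, 1↦3, 2↦9, 3↦2, 4↦9, 5↦2, 6↦8, 7↦10, 8↦2, 9↦0, 10↦9]  zeros at y ∈ {9}
  x = 4: [0↦8, 1↦3, 2↦9, 3↦9, 4↦8, 5↦0, 6↦1, 7↦5, 8↦6, 9↦9, 10↦8]  zeros at y ∈ {5}
  x = 5: [0↦9, 1↦4, 2↦6, 3↦9, 4↦7, 5↦5, 6↦8, 7↦10, 8↦5, 9↦9, 10↦5]  zeros at y ∈ ∅
  x = 6: [0↦3, 1↦5, 2↦10, 3↦1, 4↦5, 5↦5, 6↦6, 7↦2, 8↦9, 9↦10, 10↦10]  zeros at y ∈ ∅
  x = 7: [0↦0, 1↦5, 2↦9, 3↦6, 4↦1, 5↦10, 6↦5, 7↦2, 8↦6, 9↦0, 10↦0]  zeros at y ∈ {0, 9, 10}
  x = 8: [0↦10, 1↦3, 2↦2, 3↦1, 4↦5, 5↦8, 6↦4, 7↦9, 8↦6, 9↦0, 10↦7]  zeros at y ∈ {9}
  x = 9: [0↦10, 1↦9, 2↦10, 3↦7, 4↦5, 5↦9, 6↦2, 7↦0, 8↦8, 9↦9, 10↦8]  zeros at y ∈ {7}
  x = 10: [0↦10, 1↦0, 2↦10, 3↦1, 4↦0, 5↦1, 6↦9, 7↦7, 8↦0, 9↦4, 10↦2]  zeros at y ∈ {1, 4, 8}
Collecting zeros: affine points = {(0, 4), (2, 0), (2, 3), (2, 4), (3, 9), (4, 5), (7, 0), (7, 9), (7, 10), (8, 9), (9, 7), (10, 1), (10, 4), (10, 8)}.
Total count |C(F_11)_aff| = 14.


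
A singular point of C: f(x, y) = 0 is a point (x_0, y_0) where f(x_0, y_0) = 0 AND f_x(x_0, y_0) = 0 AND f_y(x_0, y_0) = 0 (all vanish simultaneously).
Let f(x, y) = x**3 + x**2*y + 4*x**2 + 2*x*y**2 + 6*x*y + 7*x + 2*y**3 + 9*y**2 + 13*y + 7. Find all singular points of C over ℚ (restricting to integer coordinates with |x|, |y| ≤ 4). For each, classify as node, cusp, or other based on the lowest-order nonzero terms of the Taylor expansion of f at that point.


Singular points: {(-1, -1)}; classification: cusp.

Compute partial derivatives:
  f_x = 3*x**2 + 2*x*y + 8*x + 2*y**2 + 6*y + 7.
  f_y = x**2 + 4*x*y + 6*x + 6*y**2 + 18*y + 13.
Scan x_0 ∈ {−4, ..., 4}. For each x_0, f_y(x_0, y) is a polynomial in y; find its integer roots y ∈ {−4, ..., 4}, then test f_x and f at those candidates.
  x = -4: f_y(-4, y) = 6*y**2 + 2*y + 5; no integer root y with |y| ≤ 4.
  x = -3: f_y(-3, y) = 6*y**2 + 6*y + 4; no integer root y with |y| ≤ 4.
  x = -2: f_y(-2, y) = 6*y**2 + 10*y + 5; no integer root y with |y| ≤ 4.
  x = -1: f_y(-1, y) = 6*y**2 + 14*y + 8; vanishes at y ∈ {-1}. (-1, -1): f_x = 0, f = 0 — SINGULAR.
  x = 0: f_y(0, y) = 6*y**2 + 18*y + 13; no integer root y with |y| ≤ 4.
  x = 1: f_y(1, y) = 6*y**2 + 22*y + 20; vanishes at y ∈ {-2}. (1, -2): f_x = 10 ≠ 0.
  x = 2: f_y(2, y) = 6*y**2 + 26*y + 29; no integer root y with |y| ≤ 4.
  x = 3: f_y(3, y) = 6*y**2 + 30*y + 40; no integer root y with |y| ≤ 4.
  x = 4: f_y(4, y) = 6*y**2 + 34*y + 53; no integer root y with |y| ≤ 4.
Only singular point on the grid: (-1, -1).
Classify: substitute x = -1 + u, y = -1 + v and expand: f = u**3 + u**2*v + 2*u*v**2 + 2*v**3 + v**2.
No constant or linear terms (consistent with a singular point). Quadratic part: v**2. Cubic part: u**3 + u**2*v + 2*u*v**2 + 2*v**3.
The quadratic part v**2 is a perfect square, so there is a single (double) tangent line v = 0, i.e. y = -1. Restricting the cubic part to that line (v = 0) leaves u**3 ≠ 0, so f is not divisible by v and the branch is v² ≈ -u**3 to lowest order — this is a cusp.
Classification: cusp.


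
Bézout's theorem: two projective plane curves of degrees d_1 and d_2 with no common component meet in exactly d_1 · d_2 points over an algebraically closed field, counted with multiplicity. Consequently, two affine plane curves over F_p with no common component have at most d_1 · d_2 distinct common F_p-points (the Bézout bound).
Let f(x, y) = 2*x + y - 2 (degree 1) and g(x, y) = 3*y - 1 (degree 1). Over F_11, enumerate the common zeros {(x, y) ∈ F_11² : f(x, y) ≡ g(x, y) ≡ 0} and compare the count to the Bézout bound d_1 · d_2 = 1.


Common zeros: {(10, 4)}; count = 1; Bézout bound = 1.

deg(f) = 1, deg(g) = 1, so Bézout bound = 1.
Scan x ∈ F_11. For each x, list the y ∈ F_11 with f(x, y) ≡ 0 and those with g(x, y) ≡ 0 (mod 11); the common zeros in that column are the intersection.
  x = 0: f ≡ 0 at y ∈ {2}; g ≡ 0 at y ∈ {4}; common: ∅.
  x = 1: f ≡ 0 at y ∈ {0}; g ≡ 0 at y ∈ {4}; common: ∅.
  x = 2: f ≡ 0 at y ∈ {9}; g ≡ 0 at y ∈ {4}; common: ∅.
  x = 3: f ≡ 0 at y ∈ {7}; g ≡ 0 at y ∈ {4}; common: ∅.
  x = 4: f ≡ 0 at y ∈ {5}; g ≡ 0 at y ∈ {4}; common: ∅.
  x = 5: f ≡ 0 at y ∈ {3}; g ≡ 0 at y ∈ {4}; common: ∅.
  x = 6: f ≡ 0 at y ∈ {1}; g ≡ 0 at y ∈ {4}; common: ∅.
  x = 7: f ≡ 0 at y ∈ {10}; g ≡ 0 at y ∈ {4}; common: ∅.
  x = 8: f ≡ 0 at y ∈ {8}; g ≡ 0 at y ∈ {4}; common: ∅.
  x = 9: f ≡ 0 at y ∈ {6}; g ≡ 0 at y ∈ {4}; common: ∅.
  x = 10: f ≡ 0 at y ∈ {4}; g ≡ 0 at y ∈ {4}; common: {4}.
Collecting: common zeros = {(10, 4)}, so the count is 1.
Comparison with the Bézout bound: 1 ≤ 1 = deg(f)·deg(g), as expected for curves with no common component (the bound is attained).
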